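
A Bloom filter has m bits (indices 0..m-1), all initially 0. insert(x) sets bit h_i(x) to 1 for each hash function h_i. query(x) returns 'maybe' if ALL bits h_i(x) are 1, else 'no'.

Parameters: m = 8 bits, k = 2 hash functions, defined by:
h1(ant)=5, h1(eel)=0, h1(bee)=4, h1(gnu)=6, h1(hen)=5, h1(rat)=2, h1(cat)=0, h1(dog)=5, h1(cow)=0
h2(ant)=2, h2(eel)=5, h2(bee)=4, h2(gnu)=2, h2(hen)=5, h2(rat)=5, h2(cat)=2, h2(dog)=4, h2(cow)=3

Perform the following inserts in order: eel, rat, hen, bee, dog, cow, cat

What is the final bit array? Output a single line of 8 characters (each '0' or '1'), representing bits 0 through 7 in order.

Start: bits=00000000
After insert 'eel': sets bits 0 5 -> bits=10000100
After insert 'rat': sets bits 2 5 -> bits=10100100
After insert 'hen': sets bits 5 -> bits=10100100
After insert 'bee': sets bits 4 -> bits=10101100
After insert 'dog': sets bits 4 5 -> bits=10101100
After insert 'cow': sets bits 0 3 -> bits=10111100
After insert 'cat': sets bits 0 2 -> bits=10111100

Answer: 10111100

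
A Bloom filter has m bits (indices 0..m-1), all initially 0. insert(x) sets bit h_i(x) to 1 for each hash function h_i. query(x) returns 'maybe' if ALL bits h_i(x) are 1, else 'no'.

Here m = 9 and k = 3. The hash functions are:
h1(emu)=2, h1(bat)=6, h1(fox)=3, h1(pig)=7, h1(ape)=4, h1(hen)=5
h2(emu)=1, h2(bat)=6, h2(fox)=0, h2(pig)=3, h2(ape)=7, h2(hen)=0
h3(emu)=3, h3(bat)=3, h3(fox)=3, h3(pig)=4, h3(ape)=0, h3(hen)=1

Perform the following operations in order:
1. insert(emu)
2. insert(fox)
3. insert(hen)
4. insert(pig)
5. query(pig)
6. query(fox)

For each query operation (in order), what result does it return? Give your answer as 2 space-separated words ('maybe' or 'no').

Answer: maybe maybe

Derivation:
Start: bits=000000000
Op 1: insert emu -> sets bits 1 2 3 -> bits=011100000
Op 2: insert fox -> sets bits 0 3 -> bits=111100000
Op 3: insert hen -> sets bits 0 1 5 -> bits=111101000
Op 4: insert pig -> sets bits 3 4 7 -> bits=111111010
Op 5: query pig -> checks bit3=1, bit4=1, bit7=1 (all 1) -> maybe
Op 6: query fox -> checks bit0=1, bit3=1 (all 1) -> maybe
Query results in order: maybe maybe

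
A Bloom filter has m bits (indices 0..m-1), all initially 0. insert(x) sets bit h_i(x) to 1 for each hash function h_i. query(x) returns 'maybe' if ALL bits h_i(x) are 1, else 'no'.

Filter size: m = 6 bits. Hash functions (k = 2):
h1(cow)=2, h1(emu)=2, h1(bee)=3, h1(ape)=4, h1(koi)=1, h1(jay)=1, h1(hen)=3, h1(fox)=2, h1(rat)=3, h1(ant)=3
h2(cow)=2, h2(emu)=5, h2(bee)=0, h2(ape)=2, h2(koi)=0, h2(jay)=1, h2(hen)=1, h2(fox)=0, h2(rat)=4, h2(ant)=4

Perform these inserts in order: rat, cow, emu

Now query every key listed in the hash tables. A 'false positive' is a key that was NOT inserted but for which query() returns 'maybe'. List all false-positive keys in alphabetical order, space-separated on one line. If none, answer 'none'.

Start: bits=000000
After insert 'rat': sets bits 3 4 -> bits=000110
After insert 'cow': sets bits 2 -> bits=001110
After insert 'emu': sets bits 2 5 -> bits=001111
Not inserted: ant ape bee fox hen jay koi — query each against bits=001111:
query ant: checks bit3=1, bit4=1 (all 1) -> maybe => FALSE POSITIVE
query ape: checks bit2=1, bit4=1 (all 1) -> maybe => FALSE POSITIVE
query bee: checks bit0=0, bit3=1 (has a 0) -> no => not a false positive
query fox: checks bit0=0, bit2=1 (has a 0) -> no => not a false positive
query hen: checks bit1=0, bit3=1 (has a 0) -> no => not a false positive
query jay: checks bit1=0 (has a 0) -> no => not a false positive
query koi: checks bit0=0, bit1=0 (has a 0) -> no => not a false positive
False positives (alphabetical): ant ape

Answer: ant ape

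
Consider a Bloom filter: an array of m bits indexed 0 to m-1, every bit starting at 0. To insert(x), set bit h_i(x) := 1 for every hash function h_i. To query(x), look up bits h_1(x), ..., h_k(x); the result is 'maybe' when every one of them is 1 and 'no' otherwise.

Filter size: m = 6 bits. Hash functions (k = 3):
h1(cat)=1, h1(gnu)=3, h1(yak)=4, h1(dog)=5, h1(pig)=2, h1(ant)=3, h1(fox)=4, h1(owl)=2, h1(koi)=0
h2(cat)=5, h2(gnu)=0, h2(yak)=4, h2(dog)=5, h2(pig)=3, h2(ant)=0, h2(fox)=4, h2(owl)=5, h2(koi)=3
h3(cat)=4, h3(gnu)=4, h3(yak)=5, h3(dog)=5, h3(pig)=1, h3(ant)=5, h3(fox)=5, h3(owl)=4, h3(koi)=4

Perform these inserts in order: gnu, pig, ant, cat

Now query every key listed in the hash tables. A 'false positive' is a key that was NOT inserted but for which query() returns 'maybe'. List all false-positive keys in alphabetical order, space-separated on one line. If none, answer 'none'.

Answer: dog fox koi owl yak

Derivation:
Start: bits=000000
After insert 'gnu': sets bits 0 3 4 -> bits=100110
After insert 'pig': sets bits 1 2 3 -> bits=111110
After insert 'ant': sets bits 0 3 5 -> bits=111111
After insert 'cat': sets bits 1 4 5 -> bits=111111
Not inserted: dog fox koi owl yak — query each against bits=111111:
query dog: checks bit5=1 (all 1) -> maybe => FALSE POSITIVE
query fox: checks bit4=1, bit5=1 (all 1) -> maybe => FALSE POSITIVE
query koi: checks bit0=1, bit3=1, bit4=1 (all 1) -> maybe => FALSE POSITIVE
query owl: checks bit2=1, bit4=1, bit5=1 (all 1) -> maybe => FALSE POSITIVE
query yak: checks bit4=1, bit5=1 (all 1) -> maybe => FALSE POSITIVE
False positives (alphabetical): dog fox koi owl yak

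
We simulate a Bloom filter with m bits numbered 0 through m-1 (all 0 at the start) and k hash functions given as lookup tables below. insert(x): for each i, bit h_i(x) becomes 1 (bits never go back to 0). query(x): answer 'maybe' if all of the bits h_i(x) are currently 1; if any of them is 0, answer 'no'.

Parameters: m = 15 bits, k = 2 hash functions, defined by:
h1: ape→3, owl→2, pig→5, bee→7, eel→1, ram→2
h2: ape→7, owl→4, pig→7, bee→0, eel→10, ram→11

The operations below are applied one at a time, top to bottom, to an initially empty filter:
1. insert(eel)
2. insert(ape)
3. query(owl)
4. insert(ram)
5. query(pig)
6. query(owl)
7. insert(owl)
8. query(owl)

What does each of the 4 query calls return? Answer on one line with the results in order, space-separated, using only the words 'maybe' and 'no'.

Answer: no no no maybe

Derivation:
Start: bits=000000000000000
Op 1: insert eel -> sets bits 1 10 -> bits=010000000010000
Op 2: insert ape -> sets bits 3 7 -> bits=010100010010000
Op 3: query owl -> checks bit2=0, bit4=0 (has a 0) -> no
Op 4: insert ram -> sets bits 2 11 -> bits=011100010011000
Op 5: query pig -> checks bit5=0, bit7=1 (has a 0) -> no
Op 6: query owl -> checks bit2=1, bit4=0 (has a 0) -> no
Op 7: insert owl -> sets bits 2 4 -> bits=011110010011000
Op 8: query owl -> checks bit2=1, bit4=1 (all 1) -> maybe
Query results in order: no no no maybe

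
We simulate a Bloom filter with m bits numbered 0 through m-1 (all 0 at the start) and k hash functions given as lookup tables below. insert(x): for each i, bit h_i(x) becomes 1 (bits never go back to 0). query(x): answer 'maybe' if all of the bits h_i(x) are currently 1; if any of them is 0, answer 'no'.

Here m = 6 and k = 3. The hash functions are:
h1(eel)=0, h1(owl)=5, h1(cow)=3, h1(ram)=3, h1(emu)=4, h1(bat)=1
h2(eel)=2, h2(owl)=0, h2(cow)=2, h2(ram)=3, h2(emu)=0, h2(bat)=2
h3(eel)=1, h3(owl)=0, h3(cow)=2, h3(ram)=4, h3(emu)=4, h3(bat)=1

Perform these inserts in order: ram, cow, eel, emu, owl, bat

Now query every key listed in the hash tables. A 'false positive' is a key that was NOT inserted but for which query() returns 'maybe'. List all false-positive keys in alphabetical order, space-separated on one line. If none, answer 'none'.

Start: bits=000000
After insert 'ram': sets bits 3 4 -> bits=000110
After insert 'cow': sets bits 2 3 -> bits=001110
After insert 'eel': sets bits 0 1 2 -> bits=111110
After insert 'emu': sets bits 0 4 -> bits=111110
After insert 'owl': sets bits 0 5 -> bits=111111
After insert 'bat': sets bits 1 2 -> bits=111111
Not inserted: (none) — query each against bits=111111:
False positives (alphabetical): none

Answer: none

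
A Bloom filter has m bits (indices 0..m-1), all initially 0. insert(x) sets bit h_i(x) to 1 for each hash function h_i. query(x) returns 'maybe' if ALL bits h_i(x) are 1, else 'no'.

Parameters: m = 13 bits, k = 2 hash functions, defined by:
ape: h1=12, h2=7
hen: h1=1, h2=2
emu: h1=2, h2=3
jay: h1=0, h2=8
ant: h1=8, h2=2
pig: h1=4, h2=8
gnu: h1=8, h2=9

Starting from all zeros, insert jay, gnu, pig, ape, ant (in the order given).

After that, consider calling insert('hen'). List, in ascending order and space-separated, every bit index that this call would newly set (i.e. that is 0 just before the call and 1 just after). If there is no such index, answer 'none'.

Start: bits=0000000000000
After insert 'jay': sets bits 0 8 -> bits=1000000010000
After insert 'gnu': sets bits 8 9 -> bits=1000000011000
After insert 'pig': sets bits 4 8 -> bits=1000100011000
After insert 'ape': sets bits 7 12 -> bits=1000100111001
After insert 'ant': sets bits 2 8 -> bits=1010100111001
insert 'hen' would touch bits 1 2; currently bit1=0, bit2=1
Bits that are 0 among those (would change 0->1): 1

Answer: 1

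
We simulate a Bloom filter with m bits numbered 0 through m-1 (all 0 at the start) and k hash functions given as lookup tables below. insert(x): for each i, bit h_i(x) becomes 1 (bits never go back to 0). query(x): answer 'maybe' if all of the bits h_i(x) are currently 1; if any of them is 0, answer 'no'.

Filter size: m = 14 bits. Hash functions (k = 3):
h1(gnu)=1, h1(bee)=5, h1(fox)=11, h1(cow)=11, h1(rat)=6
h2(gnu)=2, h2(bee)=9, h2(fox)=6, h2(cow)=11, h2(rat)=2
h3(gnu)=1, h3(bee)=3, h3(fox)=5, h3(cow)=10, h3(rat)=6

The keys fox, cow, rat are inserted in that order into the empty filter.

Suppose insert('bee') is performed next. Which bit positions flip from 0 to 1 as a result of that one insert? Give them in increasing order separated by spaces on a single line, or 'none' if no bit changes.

Answer: 3 9

Derivation:
Start: bits=00000000000000
After insert 'fox': sets bits 5 6 11 -> bits=00000110000100
After insert 'cow': sets bits 10 11 -> bits=00000110001100
After insert 'rat': sets bits 2 6 -> bits=00100110001100
insert 'bee' would touch bits 3 5 9; currently bit3=0, bit5=1, bit9=0
Bits that are 0 among those (would change 0->1): 3 9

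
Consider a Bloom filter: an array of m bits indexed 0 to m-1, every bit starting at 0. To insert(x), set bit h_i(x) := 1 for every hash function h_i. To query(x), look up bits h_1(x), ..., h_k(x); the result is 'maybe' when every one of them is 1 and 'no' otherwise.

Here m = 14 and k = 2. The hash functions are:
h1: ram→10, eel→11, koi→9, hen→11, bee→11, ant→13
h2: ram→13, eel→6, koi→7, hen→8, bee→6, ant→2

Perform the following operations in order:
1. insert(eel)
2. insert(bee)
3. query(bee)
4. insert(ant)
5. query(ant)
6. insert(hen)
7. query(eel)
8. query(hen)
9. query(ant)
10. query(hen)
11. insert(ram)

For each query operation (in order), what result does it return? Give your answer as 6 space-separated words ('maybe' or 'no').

Answer: maybe maybe maybe maybe maybe maybe

Derivation:
Start: bits=00000000000000
Op 1: insert eel -> sets bits 6 11 -> bits=00000010000100
Op 2: insert bee -> sets bits 6 11 -> bits=00000010000100
Op 3: query bee -> checks bit6=1, bit11=1 (all 1) -> maybe
Op 4: insert ant -> sets bits 2 13 -> bits=00100010000101
Op 5: query ant -> checks bit2=1, bit13=1 (all 1) -> maybe
Op 6: insert hen -> sets bits 8 11 -> bits=00100010100101
Op 7: query eel -> checks bit6=1, bit11=1 (all 1) -> maybe
Op 8: query hen -> checks bit8=1, bit11=1 (all 1) -> maybe
Op 9: query ant -> checks bit2=1, bit13=1 (all 1) -> maybe
Op 10: query hen -> checks bit8=1, bit11=1 (all 1) -> maybe
Op 11: insert ram -> sets bits 10 13 -> bits=00100010101101
Query results in order: maybe maybe maybe maybe maybe maybe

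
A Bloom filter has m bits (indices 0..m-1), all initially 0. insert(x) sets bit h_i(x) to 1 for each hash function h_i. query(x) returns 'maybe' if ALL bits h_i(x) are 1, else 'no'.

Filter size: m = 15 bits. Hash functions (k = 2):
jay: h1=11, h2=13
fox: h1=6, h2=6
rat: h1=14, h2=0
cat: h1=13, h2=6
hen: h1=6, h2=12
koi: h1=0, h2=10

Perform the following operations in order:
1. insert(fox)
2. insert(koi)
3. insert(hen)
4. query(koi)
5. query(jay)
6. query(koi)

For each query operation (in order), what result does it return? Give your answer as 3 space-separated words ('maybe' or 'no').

Start: bits=000000000000000
Op 1: insert fox -> sets bits 6 -> bits=000000100000000
Op 2: insert koi -> sets bits 0 10 -> bits=100000100010000
Op 3: insert hen -> sets bits 6 12 -> bits=100000100010100
Op 4: query koi -> checks bit0=1, bit10=1 (all 1) -> maybe
Op 5: query jay -> checks bit11=0, bit13=0 (has a 0) -> no
Op 6: query koi -> checks bit0=1, bit10=1 (all 1) -> maybe
Query results in order: maybe no maybe

Answer: maybe no maybe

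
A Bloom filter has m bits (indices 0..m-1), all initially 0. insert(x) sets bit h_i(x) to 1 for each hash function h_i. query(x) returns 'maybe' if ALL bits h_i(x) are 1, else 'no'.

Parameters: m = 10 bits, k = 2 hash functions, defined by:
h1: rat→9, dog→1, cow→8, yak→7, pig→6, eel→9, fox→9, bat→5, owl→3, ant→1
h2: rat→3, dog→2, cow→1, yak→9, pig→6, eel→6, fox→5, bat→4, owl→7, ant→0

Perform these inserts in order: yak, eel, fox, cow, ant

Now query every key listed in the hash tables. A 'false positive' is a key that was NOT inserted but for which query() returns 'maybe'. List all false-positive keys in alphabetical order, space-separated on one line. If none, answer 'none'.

Start: bits=0000000000
After insert 'yak': sets bits 7 9 -> bits=0000000101
After insert 'eel': sets bits 6 9 -> bits=0000001101
After insert 'fox': sets bits 5 9 -> bits=0000011101
After insert 'cow': sets bits 1 8 -> bits=0100011111
After insert 'ant': sets bits 0 1 -> bits=1100011111
Not inserted: bat dog owl pig rat — query each against bits=1100011111:
query bat: checks bit4=0, bit5=1 (has a 0) -> no => not a false positive
query dog: checks bit1=1, bit2=0 (has a 0) -> no => not a false positive
query owl: checks bit3=0, bit7=1 (has a 0) -> no => not a false positive
query pig: checks bit6=1 (all 1) -> maybe => FALSE POSITIVE
query rat: checks bit3=0, bit9=1 (has a 0) -> no => not a false positive
False positives (alphabetical): pig

Answer: pig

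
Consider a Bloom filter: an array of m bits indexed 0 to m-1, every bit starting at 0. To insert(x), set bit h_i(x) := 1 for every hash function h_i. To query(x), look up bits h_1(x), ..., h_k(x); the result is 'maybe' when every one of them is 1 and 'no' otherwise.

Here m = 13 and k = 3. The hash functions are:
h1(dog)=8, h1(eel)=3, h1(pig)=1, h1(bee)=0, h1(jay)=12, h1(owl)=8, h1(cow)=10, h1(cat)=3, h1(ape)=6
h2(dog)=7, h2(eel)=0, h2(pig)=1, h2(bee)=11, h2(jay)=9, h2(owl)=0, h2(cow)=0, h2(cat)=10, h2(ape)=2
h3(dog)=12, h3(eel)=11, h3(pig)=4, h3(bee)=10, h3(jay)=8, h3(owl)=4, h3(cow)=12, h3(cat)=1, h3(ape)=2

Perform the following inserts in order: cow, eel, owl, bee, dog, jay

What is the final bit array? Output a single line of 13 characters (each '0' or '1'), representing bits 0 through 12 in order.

Answer: 1001100111111

Derivation:
Start: bits=0000000000000
After insert 'cow': sets bits 0 10 12 -> bits=1000000000101
After insert 'eel': sets bits 0 3 11 -> bits=1001000000111
After insert 'owl': sets bits 0 4 8 -> bits=1001100010111
After insert 'bee': sets bits 0 10 11 -> bits=1001100010111
After insert 'dog': sets bits 7 8 12 -> bits=1001100110111
After insert 'jay': sets bits 8 9 12 -> bits=1001100111111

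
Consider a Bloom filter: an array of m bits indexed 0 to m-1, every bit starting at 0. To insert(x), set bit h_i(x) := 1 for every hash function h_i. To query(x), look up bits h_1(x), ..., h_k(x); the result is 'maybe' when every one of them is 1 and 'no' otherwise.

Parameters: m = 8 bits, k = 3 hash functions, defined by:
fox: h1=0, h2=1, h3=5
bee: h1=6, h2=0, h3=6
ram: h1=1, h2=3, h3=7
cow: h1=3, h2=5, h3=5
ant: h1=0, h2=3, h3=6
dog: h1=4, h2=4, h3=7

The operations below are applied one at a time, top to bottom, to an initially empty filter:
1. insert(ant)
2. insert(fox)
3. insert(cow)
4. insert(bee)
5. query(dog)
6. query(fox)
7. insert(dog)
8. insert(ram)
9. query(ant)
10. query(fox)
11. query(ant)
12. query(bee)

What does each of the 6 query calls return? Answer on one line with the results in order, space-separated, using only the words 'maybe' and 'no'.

Answer: no maybe maybe maybe maybe maybe

Derivation:
Start: bits=00000000
Op 1: insert ant -> sets bits 0 3 6 -> bits=10010010
Op 2: insert fox -> sets bits 0 1 5 -> bits=11010110
Op 3: insert cow -> sets bits 3 5 -> bits=11010110
Op 4: insert bee -> sets bits 0 6 -> bits=11010110
Op 5: query dog -> checks bit4=0, bit7=0 (has a 0) -> no
Op 6: query fox -> checks bit0=1, bit1=1, bit5=1 (all 1) -> maybe
Op 7: insert dog -> sets bits 4 7 -> bits=11011111
Op 8: insert ram -> sets bits 1 3 7 -> bits=11011111
Op 9: query ant -> checks bit0=1, bit3=1, bit6=1 (all 1) -> maybe
Op 10: query fox -> checks bit0=1, bit1=1, bit5=1 (all 1) -> maybe
Op 11: query ant -> checks bit0=1, bit3=1, bit6=1 (all 1) -> maybe
Op 12: query bee -> checks bit0=1, bit6=1 (all 1) -> maybe
Query results in order: no maybe maybe maybe maybe maybe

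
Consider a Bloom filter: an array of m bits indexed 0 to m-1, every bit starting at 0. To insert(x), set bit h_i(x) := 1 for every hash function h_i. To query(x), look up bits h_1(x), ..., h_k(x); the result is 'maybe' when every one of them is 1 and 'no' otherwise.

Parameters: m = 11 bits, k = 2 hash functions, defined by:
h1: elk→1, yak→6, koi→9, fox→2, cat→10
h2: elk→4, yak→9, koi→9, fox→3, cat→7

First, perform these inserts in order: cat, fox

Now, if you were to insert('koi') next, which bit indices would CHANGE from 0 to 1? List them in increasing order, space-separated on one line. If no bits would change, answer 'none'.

Answer: 9

Derivation:
Start: bits=00000000000
After insert 'cat': sets bits 7 10 -> bits=00000001001
After insert 'fox': sets bits 2 3 -> bits=00110001001
insert 'koi' would touch bits 9; currently bit9=0
Bits that are 0 among those (would change 0->1): 9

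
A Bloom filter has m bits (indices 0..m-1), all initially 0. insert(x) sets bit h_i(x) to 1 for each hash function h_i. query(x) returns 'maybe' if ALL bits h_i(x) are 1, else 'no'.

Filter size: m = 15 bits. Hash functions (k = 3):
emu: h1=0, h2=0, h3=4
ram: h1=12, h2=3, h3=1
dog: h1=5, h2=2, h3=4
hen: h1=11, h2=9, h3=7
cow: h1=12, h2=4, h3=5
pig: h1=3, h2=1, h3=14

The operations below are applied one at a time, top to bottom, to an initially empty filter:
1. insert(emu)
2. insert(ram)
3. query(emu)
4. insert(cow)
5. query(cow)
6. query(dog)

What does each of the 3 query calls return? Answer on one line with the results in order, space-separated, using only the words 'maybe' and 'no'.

Start: bits=000000000000000
Op 1: insert emu -> sets bits 0 4 -> bits=100010000000000
Op 2: insert ram -> sets bits 1 3 12 -> bits=110110000000100
Op 3: query emu -> checks bit0=1, bit4=1 (all 1) -> maybe
Op 4: insert cow -> sets bits 4 5 12 -> bits=110111000000100
Op 5: query cow -> checks bit4=1, bit5=1, bit12=1 (all 1) -> maybe
Op 6: query dog -> checks bit2=0, bit4=1, bit5=1 (has a 0) -> no
Query results in order: maybe maybe no

Answer: maybe maybe no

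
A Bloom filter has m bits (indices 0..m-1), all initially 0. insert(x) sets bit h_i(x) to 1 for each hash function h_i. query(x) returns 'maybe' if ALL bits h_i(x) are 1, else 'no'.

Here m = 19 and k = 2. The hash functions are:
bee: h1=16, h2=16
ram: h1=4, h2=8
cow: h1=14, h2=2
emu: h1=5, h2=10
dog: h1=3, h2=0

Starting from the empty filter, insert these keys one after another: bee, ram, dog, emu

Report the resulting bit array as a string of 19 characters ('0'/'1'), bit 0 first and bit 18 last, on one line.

Start: bits=0000000000000000000
After insert 'bee': sets bits 16 -> bits=0000000000000000100
After insert 'ram': sets bits 4 8 -> bits=0000100010000000100
After insert 'dog': sets bits 0 3 -> bits=1001100010000000100
After insert 'emu': sets bits 5 10 -> bits=1001110010100000100

Answer: 1001110010100000100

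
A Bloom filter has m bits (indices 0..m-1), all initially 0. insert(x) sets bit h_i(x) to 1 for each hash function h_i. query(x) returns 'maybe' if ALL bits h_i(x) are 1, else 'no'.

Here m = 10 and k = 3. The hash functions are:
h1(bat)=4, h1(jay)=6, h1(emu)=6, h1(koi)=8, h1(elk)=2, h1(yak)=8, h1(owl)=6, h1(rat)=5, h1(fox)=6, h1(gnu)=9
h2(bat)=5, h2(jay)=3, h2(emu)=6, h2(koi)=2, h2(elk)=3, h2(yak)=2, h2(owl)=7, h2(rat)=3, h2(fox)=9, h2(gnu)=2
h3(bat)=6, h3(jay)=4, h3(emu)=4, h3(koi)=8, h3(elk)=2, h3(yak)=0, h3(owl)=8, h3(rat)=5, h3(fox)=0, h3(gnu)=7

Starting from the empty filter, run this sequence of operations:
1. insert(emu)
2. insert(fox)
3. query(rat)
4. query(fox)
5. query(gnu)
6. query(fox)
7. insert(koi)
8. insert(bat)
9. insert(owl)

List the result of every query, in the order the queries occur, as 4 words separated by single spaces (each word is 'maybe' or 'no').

Answer: no maybe no maybe

Derivation:
Start: bits=0000000000
Op 1: insert emu -> sets bits 4 6 -> bits=0000101000
Op 2: insert fox -> sets bits 0 6 9 -> bits=1000101001
Op 3: query rat -> checks bit3=0, bit5=0 (has a 0) -> no
Op 4: query fox -> checks bit0=1, bit6=1, bit9=1 (all 1) -> maybe
Op 5: query gnu -> checks bit2=0, bit7=0, bit9=1 (has a 0) -> no
Op 6: query fox -> checks bit0=1, bit6=1, bit9=1 (all 1) -> maybe
Op 7: insert koi -> sets bits 2 8 -> bits=1010101011
Op 8: insert bat -> sets bits 4 5 6 -> bits=1010111011
Op 9: insert owl -> sets bits 6 7 8 -> bits=1010111111
Query results in order: no maybe no maybe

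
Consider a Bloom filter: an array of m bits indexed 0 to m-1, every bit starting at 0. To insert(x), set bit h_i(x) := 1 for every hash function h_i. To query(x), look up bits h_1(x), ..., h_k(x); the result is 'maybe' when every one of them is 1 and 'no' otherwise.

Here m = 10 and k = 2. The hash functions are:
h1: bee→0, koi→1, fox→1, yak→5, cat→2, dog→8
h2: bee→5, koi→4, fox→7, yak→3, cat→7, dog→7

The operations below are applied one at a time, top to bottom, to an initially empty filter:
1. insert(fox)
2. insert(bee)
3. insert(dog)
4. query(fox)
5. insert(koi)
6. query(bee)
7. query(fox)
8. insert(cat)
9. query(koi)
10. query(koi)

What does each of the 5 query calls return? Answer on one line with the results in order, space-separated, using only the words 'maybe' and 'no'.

Answer: maybe maybe maybe maybe maybe

Derivation:
Start: bits=0000000000
Op 1: insert fox -> sets bits 1 7 -> bits=0100000100
Op 2: insert bee -> sets bits 0 5 -> bits=1100010100
Op 3: insert dog -> sets bits 7 8 -> bits=1100010110
Op 4: query fox -> checks bit1=1, bit7=1 (all 1) -> maybe
Op 5: insert koi -> sets bits 1 4 -> bits=1100110110
Op 6: query bee -> checks bit0=1, bit5=1 (all 1) -> maybe
Op 7: query fox -> checks bit1=1, bit7=1 (all 1) -> maybe
Op 8: insert cat -> sets bits 2 7 -> bits=1110110110
Op 9: query koi -> checks bit1=1, bit4=1 (all 1) -> maybe
Op 10: query koi -> checks bit1=1, bit4=1 (all 1) -> maybe
Query results in order: maybe maybe maybe maybe maybe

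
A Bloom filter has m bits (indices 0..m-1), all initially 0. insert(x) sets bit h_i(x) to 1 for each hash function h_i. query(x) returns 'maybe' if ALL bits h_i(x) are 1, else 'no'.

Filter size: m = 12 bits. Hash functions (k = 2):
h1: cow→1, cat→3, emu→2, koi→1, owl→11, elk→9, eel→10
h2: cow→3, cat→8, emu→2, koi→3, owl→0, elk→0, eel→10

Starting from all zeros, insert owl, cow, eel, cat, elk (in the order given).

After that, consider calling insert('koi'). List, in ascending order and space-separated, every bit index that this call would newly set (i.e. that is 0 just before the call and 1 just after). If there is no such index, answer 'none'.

Answer: none

Derivation:
Start: bits=000000000000
After insert 'owl': sets bits 0 11 -> bits=100000000001
After insert 'cow': sets bits 1 3 -> bits=110100000001
After insert 'eel': sets bits 10 -> bits=110100000011
After insert 'cat': sets bits 3 8 -> bits=110100001011
After insert 'elk': sets bits 0 9 -> bits=110100001111
insert 'koi' would touch bits 1 3; currently bit1=1, bit3=1
Bits that are 0 among those (would change 0->1): none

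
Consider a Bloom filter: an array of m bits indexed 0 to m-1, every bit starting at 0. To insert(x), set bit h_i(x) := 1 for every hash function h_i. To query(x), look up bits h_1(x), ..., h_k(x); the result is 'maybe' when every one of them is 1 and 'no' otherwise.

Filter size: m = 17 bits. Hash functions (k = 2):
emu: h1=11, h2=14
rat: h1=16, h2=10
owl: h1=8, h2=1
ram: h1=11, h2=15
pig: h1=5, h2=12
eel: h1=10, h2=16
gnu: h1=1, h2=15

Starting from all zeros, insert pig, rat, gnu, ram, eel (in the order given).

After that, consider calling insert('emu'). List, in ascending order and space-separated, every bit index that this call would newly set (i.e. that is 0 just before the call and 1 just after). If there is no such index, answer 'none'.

Start: bits=00000000000000000
After insert 'pig': sets bits 5 12 -> bits=00000100000010000
After insert 'rat': sets bits 10 16 -> bits=00000100001010001
After insert 'gnu': sets bits 1 15 -> bits=01000100001010011
After insert 'ram': sets bits 11 15 -> bits=01000100001110011
After insert 'eel': sets bits 10 16 -> bits=01000100001110011
insert 'emu' would touch bits 11 14; currently bit11=1, bit14=0
Bits that are 0 among those (would change 0->1): 14

Answer: 14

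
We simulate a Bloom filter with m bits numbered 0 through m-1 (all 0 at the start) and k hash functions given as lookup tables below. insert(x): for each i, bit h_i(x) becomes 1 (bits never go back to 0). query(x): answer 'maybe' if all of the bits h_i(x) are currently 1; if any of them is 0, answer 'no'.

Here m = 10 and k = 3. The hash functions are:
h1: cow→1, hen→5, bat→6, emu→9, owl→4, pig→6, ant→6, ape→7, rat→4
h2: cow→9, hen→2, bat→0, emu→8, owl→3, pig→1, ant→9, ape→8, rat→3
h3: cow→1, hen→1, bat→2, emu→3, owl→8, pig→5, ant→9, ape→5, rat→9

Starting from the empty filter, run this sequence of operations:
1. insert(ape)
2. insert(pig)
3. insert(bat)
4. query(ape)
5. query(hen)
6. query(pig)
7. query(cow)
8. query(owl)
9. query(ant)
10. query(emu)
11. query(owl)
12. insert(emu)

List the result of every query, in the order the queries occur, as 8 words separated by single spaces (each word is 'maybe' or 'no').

Start: bits=0000000000
Op 1: insert ape -> sets bits 5 7 8 -> bits=0000010110
Op 2: insert pig -> sets bits 1 5 6 -> bits=0100011110
Op 3: insert bat -> sets bits 0 2 6 -> bits=1110011110
Op 4: query ape -> checks bit5=1, bit7=1, bit8=1 (all 1) -> maybe
Op 5: query hen -> checks bit1=1, bit2=1, bit5=1 (all 1) -> maybe
Op 6: query pig -> checks bit1=1, bit5=1, bit6=1 (all 1) -> maybe
Op 7: query cow -> checks bit1=1, bit9=0 (has a 0) -> no
Op 8: query owl -> checks bit3=0, bit4=0, bit8=1 (has a 0) -> no
Op 9: query ant -> checks bit6=1, bit9=0 (has a 0) -> no
Op 10: query emu -> checks bit3=0, bit8=1, bit9=0 (has a 0) -> no
Op 11: query owl -> checks bit3=0, bit4=0, bit8=1 (has a 0) -> no
Op 12: insert emu -> sets bits 3 8 9 -> bits=1111011111
Query results in order: maybe maybe maybe no no no no no

Answer: maybe maybe maybe no no no no no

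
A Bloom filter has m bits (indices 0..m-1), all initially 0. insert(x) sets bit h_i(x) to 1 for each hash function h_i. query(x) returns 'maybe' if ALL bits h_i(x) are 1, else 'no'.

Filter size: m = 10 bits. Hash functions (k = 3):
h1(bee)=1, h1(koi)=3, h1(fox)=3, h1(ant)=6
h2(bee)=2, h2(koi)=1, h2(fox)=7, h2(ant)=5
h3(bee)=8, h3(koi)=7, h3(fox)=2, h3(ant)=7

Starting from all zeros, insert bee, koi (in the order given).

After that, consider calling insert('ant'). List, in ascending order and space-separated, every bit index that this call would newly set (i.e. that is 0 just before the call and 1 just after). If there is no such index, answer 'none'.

Answer: 5 6

Derivation:
Start: bits=0000000000
After insert 'bee': sets bits 1 2 8 -> bits=0110000010
After insert 'koi': sets bits 1 3 7 -> bits=0111000110
insert 'ant' would touch bits 5 6 7; currently bit5=0, bit6=0, bit7=1
Bits that are 0 among those (would change 0->1): 5 6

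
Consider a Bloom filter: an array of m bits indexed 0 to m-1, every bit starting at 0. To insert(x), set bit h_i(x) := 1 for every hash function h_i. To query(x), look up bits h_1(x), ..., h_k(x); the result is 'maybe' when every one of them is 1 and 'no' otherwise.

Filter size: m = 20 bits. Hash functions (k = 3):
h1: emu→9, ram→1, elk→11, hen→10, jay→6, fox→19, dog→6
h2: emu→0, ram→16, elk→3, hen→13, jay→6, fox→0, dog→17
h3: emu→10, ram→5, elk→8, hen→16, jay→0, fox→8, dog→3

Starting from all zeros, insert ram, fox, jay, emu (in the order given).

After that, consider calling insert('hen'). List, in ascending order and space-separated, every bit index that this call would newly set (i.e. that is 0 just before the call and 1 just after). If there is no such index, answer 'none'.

Start: bits=00000000000000000000
After insert 'ram': sets bits 1 5 16 -> bits=01000100000000001000
After insert 'fox': sets bits 0 8 19 -> bits=11000100100000001001
After insert 'jay': sets bits 0 6 -> bits=11000110100000001001
After insert 'emu': sets bits 0 9 10 -> bits=11000110111000001001
insert 'hen' would touch bits 10 13 16; currently bit10=1, bit13=0, bit16=1
Bits that are 0 among those (would change 0->1): 13

Answer: 13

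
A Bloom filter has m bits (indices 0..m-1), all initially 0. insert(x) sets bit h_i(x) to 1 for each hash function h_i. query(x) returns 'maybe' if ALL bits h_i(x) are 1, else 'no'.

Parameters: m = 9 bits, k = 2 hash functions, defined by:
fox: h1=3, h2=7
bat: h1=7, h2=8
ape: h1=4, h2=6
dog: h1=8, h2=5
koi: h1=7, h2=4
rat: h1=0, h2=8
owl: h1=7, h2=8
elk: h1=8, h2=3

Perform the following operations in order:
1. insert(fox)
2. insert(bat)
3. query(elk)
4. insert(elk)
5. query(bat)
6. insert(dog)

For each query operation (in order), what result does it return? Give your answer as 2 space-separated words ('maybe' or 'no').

Start: bits=000000000
Op 1: insert fox -> sets bits 3 7 -> bits=000100010
Op 2: insert bat -> sets bits 7 8 -> bits=000100011
Op 3: query elk -> checks bit3=1, bit8=1 (all 1) -> maybe
Op 4: insert elk -> sets bits 3 8 -> bits=000100011
Op 5: query bat -> checks bit7=1, bit8=1 (all 1) -> maybe
Op 6: insert dog -> sets bits 5 8 -> bits=000101011
Query results in order: maybe maybe

Answer: maybe maybe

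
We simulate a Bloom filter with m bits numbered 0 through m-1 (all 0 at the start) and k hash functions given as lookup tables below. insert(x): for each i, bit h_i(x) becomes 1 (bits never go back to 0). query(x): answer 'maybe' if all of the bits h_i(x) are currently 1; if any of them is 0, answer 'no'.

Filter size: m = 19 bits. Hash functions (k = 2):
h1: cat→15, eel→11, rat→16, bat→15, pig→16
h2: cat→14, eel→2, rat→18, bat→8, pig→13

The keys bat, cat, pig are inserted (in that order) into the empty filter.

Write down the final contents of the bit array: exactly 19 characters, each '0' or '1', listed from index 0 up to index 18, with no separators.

Answer: 0000000010000111100

Derivation:
Start: bits=0000000000000000000
After insert 'bat': sets bits 8 15 -> bits=0000000010000001000
After insert 'cat': sets bits 14 15 -> bits=0000000010000011000
After insert 'pig': sets bits 13 16 -> bits=0000000010000111100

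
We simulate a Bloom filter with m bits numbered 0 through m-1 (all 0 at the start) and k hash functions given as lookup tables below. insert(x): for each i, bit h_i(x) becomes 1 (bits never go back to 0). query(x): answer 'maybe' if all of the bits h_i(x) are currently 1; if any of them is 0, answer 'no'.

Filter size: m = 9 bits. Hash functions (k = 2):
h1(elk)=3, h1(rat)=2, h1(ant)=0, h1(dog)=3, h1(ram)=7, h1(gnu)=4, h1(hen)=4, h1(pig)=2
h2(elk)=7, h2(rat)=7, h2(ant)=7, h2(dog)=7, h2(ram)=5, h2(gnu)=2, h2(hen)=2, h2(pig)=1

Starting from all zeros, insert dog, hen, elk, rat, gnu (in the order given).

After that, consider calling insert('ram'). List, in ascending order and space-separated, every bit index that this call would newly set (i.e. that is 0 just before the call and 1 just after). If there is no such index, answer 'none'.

Start: bits=000000000
After insert 'dog': sets bits 3 7 -> bits=000100010
After insert 'hen': sets bits 2 4 -> bits=001110010
After insert 'elk': sets bits 3 7 -> bits=001110010
After insert 'rat': sets bits 2 7 -> bits=001110010
After insert 'gnu': sets bits 2 4 -> bits=001110010
insert 'ram' would touch bits 5 7; currently bit5=0, bit7=1
Bits that are 0 among those (would change 0->1): 5

Answer: 5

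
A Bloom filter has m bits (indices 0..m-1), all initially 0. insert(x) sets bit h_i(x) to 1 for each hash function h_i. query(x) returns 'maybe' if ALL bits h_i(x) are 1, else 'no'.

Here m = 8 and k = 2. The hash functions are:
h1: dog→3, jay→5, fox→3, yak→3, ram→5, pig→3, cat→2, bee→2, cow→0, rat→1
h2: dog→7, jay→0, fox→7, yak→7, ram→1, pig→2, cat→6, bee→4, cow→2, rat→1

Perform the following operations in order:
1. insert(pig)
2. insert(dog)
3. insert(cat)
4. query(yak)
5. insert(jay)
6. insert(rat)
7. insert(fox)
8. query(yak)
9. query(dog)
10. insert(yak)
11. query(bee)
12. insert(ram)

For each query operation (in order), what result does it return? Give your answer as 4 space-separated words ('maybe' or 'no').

Start: bits=00000000
Op 1: insert pig -> sets bits 2 3 -> bits=00110000
Op 2: insert dog -> sets bits 3 7 -> bits=00110001
Op 3: insert cat -> sets bits 2 6 -> bits=00110011
Op 4: query yak -> checks bit3=1, bit7=1 (all 1) -> maybe
Op 5: insert jay -> sets bits 0 5 -> bits=10110111
Op 6: insert rat -> sets bits 1 -> bits=11110111
Op 7: insert fox -> sets bits 3 7 -> bits=11110111
Op 8: query yak -> checks bit3=1, bit7=1 (all 1) -> maybe
Op 9: query dog -> checks bit3=1, bit7=1 (all 1) -> maybe
Op 10: insert yak -> sets bits 3 7 -> bits=11110111
Op 11: query bee -> checks bit2=1, bit4=0 (has a 0) -> no
Op 12: insert ram -> sets bits 1 5 -> bits=11110111
Query results in order: maybe maybe maybe no

Answer: maybe maybe maybe no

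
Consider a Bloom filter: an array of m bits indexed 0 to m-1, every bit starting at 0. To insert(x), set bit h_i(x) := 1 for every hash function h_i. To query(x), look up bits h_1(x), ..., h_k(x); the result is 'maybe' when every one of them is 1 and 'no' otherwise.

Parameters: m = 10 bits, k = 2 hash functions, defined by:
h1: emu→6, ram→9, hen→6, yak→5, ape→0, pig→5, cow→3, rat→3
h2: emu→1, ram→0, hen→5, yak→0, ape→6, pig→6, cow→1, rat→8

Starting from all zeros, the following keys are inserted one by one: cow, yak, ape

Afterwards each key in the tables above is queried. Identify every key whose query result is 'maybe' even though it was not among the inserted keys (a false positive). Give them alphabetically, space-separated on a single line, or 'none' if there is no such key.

Start: bits=0000000000
After insert 'cow': sets bits 1 3 -> bits=0101000000
After insert 'yak': sets bits 0 5 -> bits=1101010000
After insert 'ape': sets bits 0 6 -> bits=1101011000
Not inserted: emu hen pig ram rat — query each against bits=1101011000:
query emu: checks bit1=1, bit6=1 (all 1) -> maybe => FALSE POSITIVE
query hen: checks bit5=1, bit6=1 (all 1) -> maybe => FALSE POSITIVE
query pig: checks bit5=1, bit6=1 (all 1) -> maybe => FALSE POSITIVE
query ram: checks bit0=1, bit9=0 (has a 0) -> no => not a false positive
query rat: checks bit3=1, bit8=0 (has a 0) -> no => not a false positive
False positives (alphabetical): emu hen pig

Answer: emu hen pig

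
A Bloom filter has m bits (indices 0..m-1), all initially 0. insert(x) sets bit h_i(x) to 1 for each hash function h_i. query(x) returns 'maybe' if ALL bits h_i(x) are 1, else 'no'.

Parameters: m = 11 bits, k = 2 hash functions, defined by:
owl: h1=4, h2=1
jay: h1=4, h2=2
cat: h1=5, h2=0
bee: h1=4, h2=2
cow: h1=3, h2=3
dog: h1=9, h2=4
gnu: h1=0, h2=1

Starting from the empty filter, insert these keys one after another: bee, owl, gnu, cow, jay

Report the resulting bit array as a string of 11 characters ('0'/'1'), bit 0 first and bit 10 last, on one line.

Answer: 11111000000

Derivation:
Start: bits=00000000000
After insert 'bee': sets bits 2 4 -> bits=00101000000
After insert 'owl': sets bits 1 4 -> bits=01101000000
After insert 'gnu': sets bits 0 1 -> bits=11101000000
After insert 'cow': sets bits 3 -> bits=11111000000
After insert 'jay': sets bits 2 4 -> bits=11111000000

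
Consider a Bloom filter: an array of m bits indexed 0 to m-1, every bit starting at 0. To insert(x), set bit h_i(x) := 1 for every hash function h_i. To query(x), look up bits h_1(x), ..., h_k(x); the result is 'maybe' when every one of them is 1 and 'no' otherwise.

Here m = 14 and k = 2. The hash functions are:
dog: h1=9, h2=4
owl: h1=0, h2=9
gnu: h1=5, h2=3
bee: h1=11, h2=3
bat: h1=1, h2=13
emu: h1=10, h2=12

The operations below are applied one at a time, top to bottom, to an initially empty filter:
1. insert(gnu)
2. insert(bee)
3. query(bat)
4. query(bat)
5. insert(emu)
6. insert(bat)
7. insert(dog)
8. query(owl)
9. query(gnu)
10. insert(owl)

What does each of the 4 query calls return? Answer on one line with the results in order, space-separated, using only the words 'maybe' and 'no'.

Start: bits=00000000000000
Op 1: insert gnu -> sets bits 3 5 -> bits=00010100000000
Op 2: insert bee -> sets bits 3 11 -> bits=00010100000100
Op 3: query bat -> checks bit1=0, bit13=0 (has a 0) -> no
Op 4: query bat -> checks bit1=0, bit13=0 (has a 0) -> no
Op 5: insert emu -> sets bits 10 12 -> bits=00010100001110
Op 6: insert bat -> sets bits 1 13 -> bits=01010100001111
Op 7: insert dog -> sets bits 4 9 -> bits=01011100011111
Op 8: query owl -> checks bit0=0, bit9=1 (has a 0) -> no
Op 9: query gnu -> checks bit3=1, bit5=1 (all 1) -> maybe
Op 10: insert owl -> sets bits 0 9 -> bits=11011100011111
Query results in order: no no no maybe

Answer: no no no maybe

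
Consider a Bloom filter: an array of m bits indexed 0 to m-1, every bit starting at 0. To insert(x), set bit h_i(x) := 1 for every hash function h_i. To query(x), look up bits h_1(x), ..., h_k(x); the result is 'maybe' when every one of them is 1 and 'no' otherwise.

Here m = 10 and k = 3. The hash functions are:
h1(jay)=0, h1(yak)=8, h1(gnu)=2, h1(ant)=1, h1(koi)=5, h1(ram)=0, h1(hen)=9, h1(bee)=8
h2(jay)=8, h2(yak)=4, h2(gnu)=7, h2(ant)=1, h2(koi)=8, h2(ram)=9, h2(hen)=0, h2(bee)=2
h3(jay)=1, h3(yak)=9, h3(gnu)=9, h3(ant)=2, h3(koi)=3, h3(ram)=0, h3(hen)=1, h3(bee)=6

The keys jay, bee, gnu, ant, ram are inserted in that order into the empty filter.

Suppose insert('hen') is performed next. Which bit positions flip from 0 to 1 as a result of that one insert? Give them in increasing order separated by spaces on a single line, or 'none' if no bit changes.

Start: bits=0000000000
After insert 'jay': sets bits 0 1 8 -> bits=1100000010
After insert 'bee': sets bits 2 6 8 -> bits=1110001010
After insert 'gnu': sets bits 2 7 9 -> bits=1110001111
After insert 'ant': sets bits 1 2 -> bits=1110001111
After insert 'ram': sets bits 0 9 -> bits=1110001111
insert 'hen' would touch bits 0 1 9; currently bit0=1, bit1=1, bit9=1
Bits that are 0 among those (would change 0->1): none

Answer: none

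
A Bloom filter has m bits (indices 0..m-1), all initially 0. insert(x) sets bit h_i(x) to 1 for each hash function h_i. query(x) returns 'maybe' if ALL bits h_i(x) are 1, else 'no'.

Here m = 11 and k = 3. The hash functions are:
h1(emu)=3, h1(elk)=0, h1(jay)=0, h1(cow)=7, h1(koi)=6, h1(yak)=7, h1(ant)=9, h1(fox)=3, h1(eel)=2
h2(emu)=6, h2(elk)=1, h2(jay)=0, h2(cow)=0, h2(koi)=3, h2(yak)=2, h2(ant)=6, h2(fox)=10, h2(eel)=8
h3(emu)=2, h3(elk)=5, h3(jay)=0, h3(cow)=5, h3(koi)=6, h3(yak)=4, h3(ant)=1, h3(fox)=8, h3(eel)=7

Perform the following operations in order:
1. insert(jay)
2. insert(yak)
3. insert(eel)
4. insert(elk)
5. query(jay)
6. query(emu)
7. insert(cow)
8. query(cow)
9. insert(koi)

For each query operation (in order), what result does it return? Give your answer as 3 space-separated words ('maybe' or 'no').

Answer: maybe no maybe

Derivation:
Start: bits=00000000000
Op 1: insert jay -> sets bits 0 -> bits=10000000000
Op 2: insert yak -> sets bits 2 4 7 -> bits=10101001000
Op 3: insert eel -> sets bits 2 7 8 -> bits=10101001100
Op 4: insert elk -> sets bits 0 1 5 -> bits=11101101100
Op 5: query jay -> checks bit0=1 (all 1) -> maybe
Op 6: query emu -> checks bit2=1, bit3=0, bit6=0 (has a 0) -> no
Op 7: insert cow -> sets bits 0 5 7 -> bits=11101101100
Op 8: query cow -> checks bit0=1, bit5=1, bit7=1 (all 1) -> maybe
Op 9: insert koi -> sets bits 3 6 -> bits=11111111100
Query results in order: maybe no maybe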